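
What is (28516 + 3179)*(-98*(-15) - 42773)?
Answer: -1309098585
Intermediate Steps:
(28516 + 3179)*(-98*(-15) - 42773) = 31695*(1470 - 42773) = 31695*(-41303) = -1309098585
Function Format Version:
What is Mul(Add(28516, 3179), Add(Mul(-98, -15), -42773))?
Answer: -1309098585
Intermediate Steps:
Mul(Add(28516, 3179), Add(Mul(-98, -15), -42773)) = Mul(31695, Add(1470, -42773)) = Mul(31695, -41303) = -1309098585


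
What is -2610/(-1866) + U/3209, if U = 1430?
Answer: 1840645/997999 ≈ 1.8443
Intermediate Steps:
-2610/(-1866) + U/3209 = -2610/(-1866) + 1430/3209 = -2610*(-1/1866) + 1430*(1/3209) = 435/311 + 1430/3209 = 1840645/997999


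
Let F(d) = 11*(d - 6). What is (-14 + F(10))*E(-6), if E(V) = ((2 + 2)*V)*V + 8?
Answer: 4560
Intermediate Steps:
F(d) = -66 + 11*d (F(d) = 11*(-6 + d) = -66 + 11*d)
E(V) = 8 + 4*V² (E(V) = (4*V)*V + 8 = 4*V² + 8 = 8 + 4*V²)
(-14 + F(10))*E(-6) = (-14 + (-66 + 11*10))*(8 + 4*(-6)²) = (-14 + (-66 + 110))*(8 + 4*36) = (-14 + 44)*(8 + 144) = 30*152 = 4560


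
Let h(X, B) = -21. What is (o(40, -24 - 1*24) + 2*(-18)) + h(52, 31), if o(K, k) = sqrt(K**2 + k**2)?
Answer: -57 + 8*sqrt(61) ≈ 5.4820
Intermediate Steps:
(o(40, -24 - 1*24) + 2*(-18)) + h(52, 31) = (sqrt(40**2 + (-24 - 1*24)**2) + 2*(-18)) - 21 = (sqrt(1600 + (-24 - 24)**2) - 36) - 21 = (sqrt(1600 + (-48)**2) - 36) - 21 = (sqrt(1600 + 2304) - 36) - 21 = (sqrt(3904) - 36) - 21 = (8*sqrt(61) - 36) - 21 = (-36 + 8*sqrt(61)) - 21 = -57 + 8*sqrt(61)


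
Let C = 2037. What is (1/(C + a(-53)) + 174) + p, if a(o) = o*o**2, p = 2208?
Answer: 349772879/146840 ≈ 2382.0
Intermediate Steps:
a(o) = o**3
(1/(C + a(-53)) + 174) + p = (1/(2037 + (-53)**3) + 174) + 2208 = (1/(2037 - 148877) + 174) + 2208 = (1/(-146840) + 174) + 2208 = (-1/146840 + 174) + 2208 = 25550159/146840 + 2208 = 349772879/146840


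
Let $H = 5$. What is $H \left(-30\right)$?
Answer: $-150$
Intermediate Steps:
$H \left(-30\right) = 5 \left(-30\right) = -150$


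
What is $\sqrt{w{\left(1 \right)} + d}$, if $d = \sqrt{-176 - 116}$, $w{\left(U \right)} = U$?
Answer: $\sqrt{1 + 2 i \sqrt{73}} \approx 3.0098 + 2.8388 i$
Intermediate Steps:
$d = 2 i \sqrt{73}$ ($d = \sqrt{-176 - 116} = \sqrt{-292} = 2 i \sqrt{73} \approx 17.088 i$)
$\sqrt{w{\left(1 \right)} + d} = \sqrt{1 + 2 i \sqrt{73}}$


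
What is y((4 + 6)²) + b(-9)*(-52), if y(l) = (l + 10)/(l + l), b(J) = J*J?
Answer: -84229/20 ≈ -4211.5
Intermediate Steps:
b(J) = J²
y(l) = (10 + l)/(2*l) (y(l) = (10 + l)/((2*l)) = (10 + l)*(1/(2*l)) = (10 + l)/(2*l))
y((4 + 6)²) + b(-9)*(-52) = (10 + (4 + 6)²)/(2*((4 + 6)²)) + (-9)²*(-52) = (10 + 10²)/(2*(10²)) + 81*(-52) = (½)*(10 + 100)/100 - 4212 = (½)*(1/100)*110 - 4212 = 11/20 - 4212 = -84229/20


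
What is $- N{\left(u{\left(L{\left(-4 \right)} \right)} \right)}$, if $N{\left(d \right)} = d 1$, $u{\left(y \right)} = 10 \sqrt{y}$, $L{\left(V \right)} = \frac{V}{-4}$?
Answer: $-10$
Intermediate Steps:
$L{\left(V \right)} = - \frac{V}{4}$ ($L{\left(V \right)} = V \left(- \frac{1}{4}\right) = - \frac{V}{4}$)
$N{\left(d \right)} = d$
$- N{\left(u{\left(L{\left(-4 \right)} \right)} \right)} = - 10 \sqrt{\left(- \frac{1}{4}\right) \left(-4\right)} = - 10 \sqrt{1} = - 10 \cdot 1 = \left(-1\right) 10 = -10$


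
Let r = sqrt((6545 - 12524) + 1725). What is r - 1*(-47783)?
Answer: 47783 + I*sqrt(4254) ≈ 47783.0 + 65.223*I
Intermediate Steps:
r = I*sqrt(4254) (r = sqrt(-5979 + 1725) = sqrt(-4254) = I*sqrt(4254) ≈ 65.223*I)
r - 1*(-47783) = I*sqrt(4254) - 1*(-47783) = I*sqrt(4254) + 47783 = 47783 + I*sqrt(4254)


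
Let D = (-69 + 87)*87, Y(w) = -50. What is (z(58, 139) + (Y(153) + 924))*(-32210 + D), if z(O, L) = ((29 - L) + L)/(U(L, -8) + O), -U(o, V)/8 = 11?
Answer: -401298502/15 ≈ -2.6753e+7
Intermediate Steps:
U(o, V) = -88 (U(o, V) = -8*11 = -88)
z(O, L) = 29/(-88 + O) (z(O, L) = ((29 - L) + L)/(-88 + O) = 29/(-88 + O))
D = 1566 (D = 18*87 = 1566)
(z(58, 139) + (Y(153) + 924))*(-32210 + D) = (29/(-88 + 58) + (-50 + 924))*(-32210 + 1566) = (29/(-30) + 874)*(-30644) = (29*(-1/30) + 874)*(-30644) = (-29/30 + 874)*(-30644) = (26191/30)*(-30644) = -401298502/15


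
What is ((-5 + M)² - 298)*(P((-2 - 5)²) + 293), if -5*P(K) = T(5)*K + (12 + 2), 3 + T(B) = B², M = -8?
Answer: -48117/5 ≈ -9623.4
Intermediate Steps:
T(B) = -3 + B²
P(K) = -14/5 - 22*K/5 (P(K) = -((-3 + 5²)*K + (12 + 2))/5 = -((-3 + 25)*K + 14)/5 = -(22*K + 14)/5 = -(14 + 22*K)/5 = -14/5 - 22*K/5)
((-5 + M)² - 298)*(P((-2 - 5)²) + 293) = ((-5 - 8)² - 298)*((-14/5 - 22*(-2 - 5)²/5) + 293) = ((-13)² - 298)*((-14/5 - 22/5*(-7)²) + 293) = (169 - 298)*((-14/5 - 22/5*49) + 293) = -129*((-14/5 - 1078/5) + 293) = -129*(-1092/5 + 293) = -129*373/5 = -48117/5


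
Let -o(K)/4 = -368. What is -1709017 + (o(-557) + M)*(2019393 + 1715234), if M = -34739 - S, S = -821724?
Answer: 2944591091522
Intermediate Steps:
o(K) = 1472 (o(K) = -4*(-368) = 1472)
M = 786985 (M = -34739 - 1*(-821724) = -34739 + 821724 = 786985)
-1709017 + (o(-557) + M)*(2019393 + 1715234) = -1709017 + (1472 + 786985)*(2019393 + 1715234) = -1709017 + 788457*3734627 = -1709017 + 2944592800539 = 2944591091522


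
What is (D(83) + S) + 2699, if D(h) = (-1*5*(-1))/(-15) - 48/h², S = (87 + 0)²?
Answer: 212201723/20667 ≈ 10268.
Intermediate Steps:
S = 7569 (S = 87² = 7569)
D(h) = -⅓ - 48/h² (D(h) = -5*(-1)*(-1/15) - 48/h² = 5*(-1/15) - 48/h² = -⅓ - 48/h²)
(D(83) + S) + 2699 = ((-⅓ - 48/83²) + 7569) + 2699 = ((-⅓ - 48*1/6889) + 7569) + 2699 = ((-⅓ - 48/6889) + 7569) + 2699 = (-7033/20667 + 7569) + 2699 = 156421490/20667 + 2699 = 212201723/20667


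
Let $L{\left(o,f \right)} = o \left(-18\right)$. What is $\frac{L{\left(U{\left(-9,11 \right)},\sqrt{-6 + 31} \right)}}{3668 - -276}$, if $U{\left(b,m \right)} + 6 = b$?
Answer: $\frac{135}{1972} \approx 0.068458$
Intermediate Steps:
$U{\left(b,m \right)} = -6 + b$
$L{\left(o,f \right)} = - 18 o$
$\frac{L{\left(U{\left(-9,11 \right)},\sqrt{-6 + 31} \right)}}{3668 - -276} = \frac{\left(-18\right) \left(-6 - 9\right)}{3668 - -276} = \frac{\left(-18\right) \left(-15\right)}{3668 + 276} = \frac{270}{3944} = 270 \cdot \frac{1}{3944} = \frac{135}{1972}$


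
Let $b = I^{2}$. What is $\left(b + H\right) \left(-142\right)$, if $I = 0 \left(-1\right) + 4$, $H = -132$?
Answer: $16472$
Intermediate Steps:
$I = 4$ ($I = 0 + 4 = 4$)
$b = 16$ ($b = 4^{2} = 16$)
$\left(b + H\right) \left(-142\right) = \left(16 - 132\right) \left(-142\right) = \left(-116\right) \left(-142\right) = 16472$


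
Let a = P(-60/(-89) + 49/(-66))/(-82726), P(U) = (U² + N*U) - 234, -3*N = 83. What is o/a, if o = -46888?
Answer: -44611863394840896/2669526023 ≈ -1.6712e+7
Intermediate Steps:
N = -83/3 (N = -⅓*83 = -83/3 ≈ -27.667)
P(U) = -234 + U² - 83*U/3 (P(U) = (U² - 83*U/3) - 234 = -234 + U² - 83*U/3)
a = 2669526023/951455881992 (a = (-234 + (-60/(-89) + 49/(-66))² - 83*(-60/(-89) + 49/(-66))/3)/(-82726) = (-234 + (-60*(-1/89) + 49*(-1/66))² - 83*(-60*(-1/89) + 49*(-1/66))/3)*(-1/82726) = (-234 + (60/89 - 49/66)² - 83*(60/89 - 49/66)/3)*(-1/82726) = (-234 + (-401/5874)² - 83/3*(-401/5874))*(-1/82726) = (-234 + 160801/34503876 + 33283/17622)*(-1/82726) = -2669526023/11501292*(-1/82726) = 2669526023/951455881992 ≈ 0.0028057)
o/a = -46888/2669526023/951455881992 = -46888*951455881992/2669526023 = -44611863394840896/2669526023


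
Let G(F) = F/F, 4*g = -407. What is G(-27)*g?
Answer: -407/4 ≈ -101.75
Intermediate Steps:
g = -407/4 (g = (¼)*(-407) = -407/4 ≈ -101.75)
G(F) = 1
G(-27)*g = 1*(-407/4) = -407/4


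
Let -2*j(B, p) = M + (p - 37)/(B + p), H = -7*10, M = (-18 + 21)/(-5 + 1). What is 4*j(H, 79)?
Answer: -47/6 ≈ -7.8333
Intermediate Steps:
M = -¾ (M = 3/(-4) = 3*(-¼) = -¾ ≈ -0.75000)
H = -70
j(B, p) = 3/8 - (-37 + p)/(2*(B + p)) (j(B, p) = -(-¾ + (p - 37)/(B + p))/2 = -(-¾ + (-37 + p)/(B + p))/2 = 3/8 - (-37 + p)/(2*(B + p)))
4*j(H, 79) = 4*((148 - 1*79 + 3*(-70))/(8*(-70 + 79))) = 4*((⅛)*(148 - 79 - 210)/9) = 4*((⅛)*(⅑)*(-141)) = 4*(-47/24) = -47/6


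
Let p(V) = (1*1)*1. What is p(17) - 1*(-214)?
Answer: 215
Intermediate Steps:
p(V) = 1 (p(V) = 1*1 = 1)
p(17) - 1*(-214) = 1 - 1*(-214) = 1 + 214 = 215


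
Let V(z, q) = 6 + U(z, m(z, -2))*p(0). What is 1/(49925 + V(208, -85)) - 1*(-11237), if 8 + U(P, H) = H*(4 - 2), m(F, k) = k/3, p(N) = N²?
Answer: 561074648/49931 ≈ 11237.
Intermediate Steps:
m(F, k) = k/3 (m(F, k) = k*(⅓) = k/3)
U(P, H) = -8 + 2*H (U(P, H) = -8 + H*(4 - 2) = -8 + H*2 = -8 + 2*H)
V(z, q) = 6 (V(z, q) = 6 + (-8 + 2*((⅓)*(-2)))*0² = 6 + (-8 + 2*(-⅔))*0 = 6 + (-8 - 4/3)*0 = 6 - 28/3*0 = 6 + 0 = 6)
1/(49925 + V(208, -85)) - 1*(-11237) = 1/(49925 + 6) - 1*(-11237) = 1/49931 + 11237 = 561074648/49931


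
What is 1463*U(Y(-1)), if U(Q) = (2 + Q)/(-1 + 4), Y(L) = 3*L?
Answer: -1463/3 ≈ -487.67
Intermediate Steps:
U(Q) = ⅔ + Q/3 (U(Q) = (2 + Q)/3 = (2 + Q)*(⅓) = ⅔ + Q/3)
1463*U(Y(-1)) = 1463*(⅔ + (3*(-1))/3) = 1463*(⅔ + (⅓)*(-3)) = 1463*(⅔ - 1) = 1463*(-⅓) = -1463/3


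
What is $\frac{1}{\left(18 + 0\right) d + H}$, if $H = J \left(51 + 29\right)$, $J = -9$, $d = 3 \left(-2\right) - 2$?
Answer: $- \frac{1}{864} \approx -0.0011574$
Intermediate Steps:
$d = -8$ ($d = -6 - 2 = -8$)
$H = -720$ ($H = - 9 \left(51 + 29\right) = \left(-9\right) 80 = -720$)
$\frac{1}{\left(18 + 0\right) d + H} = \frac{1}{\left(18 + 0\right) \left(-8\right) - 720} = \frac{1}{18 \left(-8\right) - 720} = \frac{1}{-144 - 720} = \frac{1}{-864} = - \frac{1}{864}$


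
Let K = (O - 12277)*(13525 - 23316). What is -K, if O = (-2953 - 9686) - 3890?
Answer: -282039546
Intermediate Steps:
O = -16529 (O = -12639 - 3890 = -16529)
K = 282039546 (K = (-16529 - 12277)*(13525 - 23316) = -28806*(-9791) = 282039546)
-K = -1*282039546 = -282039546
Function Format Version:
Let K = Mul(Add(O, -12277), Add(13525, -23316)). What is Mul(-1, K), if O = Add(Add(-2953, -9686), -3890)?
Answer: -282039546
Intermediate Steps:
O = -16529 (O = Add(-12639, -3890) = -16529)
K = 282039546 (K = Mul(Add(-16529, -12277), Add(13525, -23316)) = Mul(-28806, -9791) = 282039546)
Mul(-1, K) = Mul(-1, 282039546) = -282039546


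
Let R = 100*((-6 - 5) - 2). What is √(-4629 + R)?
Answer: 77*I ≈ 77.0*I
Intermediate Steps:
R = -1300 (R = 100*(-11 - 2) = 100*(-13) = -1300)
√(-4629 + R) = √(-4629 - 1300) = √(-5929) = 77*I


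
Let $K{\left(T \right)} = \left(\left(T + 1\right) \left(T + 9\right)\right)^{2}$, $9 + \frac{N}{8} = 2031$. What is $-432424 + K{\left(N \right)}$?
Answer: $68552197093882601$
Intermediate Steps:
$N = 16176$ ($N = -72 + 8 \cdot 2031 = -72 + 16248 = 16176$)
$K{\left(T \right)} = \left(1 + T\right)^{2} \left(9 + T\right)^{2}$ ($K{\left(T \right)} = \left(\left(1 + T\right) \left(9 + T\right)\right)^{2} = \left(1 + T\right)^{2} \left(9 + T\right)^{2}$)
$-432424 + K{\left(N \right)} = -432424 + \left(1 + 16176\right)^{2} \left(9 + 16176\right)^{2} = -432424 + 16177^{2} \cdot 16185^{2} = -432424 + 261695329 \cdot 261954225 = -432424 + 68552197094315025 = 68552197093882601$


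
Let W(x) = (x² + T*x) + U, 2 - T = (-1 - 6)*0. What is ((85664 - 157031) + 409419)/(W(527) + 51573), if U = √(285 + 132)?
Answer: 111677506512/109135086319 - 338052*√417/109135086319 ≈ 1.0232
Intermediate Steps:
U = √417 ≈ 20.421
T = 2 (T = 2 - (-1 - 6)*0 = 2 - (-7)*0 = 2 - 1*0 = 2 + 0 = 2)
W(x) = √417 + x² + 2*x (W(x) = (x² + 2*x) + √417 = √417 + x² + 2*x)
((85664 - 157031) + 409419)/(W(527) + 51573) = ((85664 - 157031) + 409419)/((√417 + 527² + 2*527) + 51573) = (-71367 + 409419)/((√417 + 277729 + 1054) + 51573) = 338052/((278783 + √417) + 51573) = 338052/(330356 + √417)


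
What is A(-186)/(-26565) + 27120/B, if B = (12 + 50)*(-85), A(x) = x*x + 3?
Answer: -30092651/4666585 ≈ -6.4485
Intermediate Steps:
A(x) = 3 + x**2 (A(x) = x**2 + 3 = 3 + x**2)
B = -5270 (B = 62*(-85) = -5270)
A(-186)/(-26565) + 27120/B = (3 + (-186)**2)/(-26565) + 27120/(-5270) = (3 + 34596)*(-1/26565) + 27120*(-1/5270) = 34599*(-1/26565) - 2712/527 = -11533/8855 - 2712/527 = -30092651/4666585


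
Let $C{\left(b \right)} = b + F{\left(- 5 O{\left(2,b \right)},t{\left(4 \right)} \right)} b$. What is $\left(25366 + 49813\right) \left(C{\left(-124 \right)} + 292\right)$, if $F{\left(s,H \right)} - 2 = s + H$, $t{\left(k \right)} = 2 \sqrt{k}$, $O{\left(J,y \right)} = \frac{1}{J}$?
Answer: $-19997614$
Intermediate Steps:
$F{\left(s,H \right)} = 2 + H + s$ ($F{\left(s,H \right)} = 2 + \left(s + H\right) = 2 + \left(H + s\right) = 2 + H + s$)
$C{\left(b \right)} = \frac{9 b}{2}$ ($C{\left(b \right)} = b + \left(2 + 2 \sqrt{4} - \frac{5}{2}\right) b = b + \left(2 + 2 \cdot 2 - \frac{5}{2}\right) b = b + \left(2 + 4 - \frac{5}{2}\right) b = b + \frac{7 b}{2} = \frac{9 b}{2}$)
$\left(25366 + 49813\right) \left(C{\left(-124 \right)} + 292\right) = \left(25366 + 49813\right) \left(\frac{9}{2} \left(-124\right) + 292\right) = 75179 \left(-558 + 292\right) = 75179 \left(-266\right) = -19997614$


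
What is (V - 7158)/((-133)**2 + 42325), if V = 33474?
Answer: 13158/30007 ≈ 0.43850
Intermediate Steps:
(V - 7158)/((-133)**2 + 42325) = (33474 - 7158)/((-133)**2 + 42325) = 26316/(17689 + 42325) = 26316/60014 = 26316*(1/60014) = 13158/30007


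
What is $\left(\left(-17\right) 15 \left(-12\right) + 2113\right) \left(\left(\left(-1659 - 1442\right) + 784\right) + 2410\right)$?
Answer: $481089$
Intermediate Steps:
$\left(\left(-17\right) 15 \left(-12\right) + 2113\right) \left(\left(\left(-1659 - 1442\right) + 784\right) + 2410\right) = \left(\left(-255\right) \left(-12\right) + 2113\right) \left(\left(-3101 + 784\right) + 2410\right) = \left(3060 + 2113\right) \left(-2317 + 2410\right) = 5173 \cdot 93 = 481089$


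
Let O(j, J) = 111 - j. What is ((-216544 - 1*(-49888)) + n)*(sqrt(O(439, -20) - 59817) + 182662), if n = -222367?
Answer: -71059719226 - 389023*I*sqrt(60145) ≈ -7.106e+10 - 9.5406e+7*I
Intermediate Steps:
((-216544 - 1*(-49888)) + n)*(sqrt(O(439, -20) - 59817) + 182662) = ((-216544 - 1*(-49888)) - 222367)*(sqrt((111 - 1*439) - 59817) + 182662) = ((-216544 + 49888) - 222367)*(sqrt((111 - 439) - 59817) + 182662) = (-166656 - 222367)*(sqrt(-328 - 59817) + 182662) = -389023*(sqrt(-60145) + 182662) = -389023*(I*sqrt(60145) + 182662) = -389023*(182662 + I*sqrt(60145)) = -71059719226 - 389023*I*sqrt(60145)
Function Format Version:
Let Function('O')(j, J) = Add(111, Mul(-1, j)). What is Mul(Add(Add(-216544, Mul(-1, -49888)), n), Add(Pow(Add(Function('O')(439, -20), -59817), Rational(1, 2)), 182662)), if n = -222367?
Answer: Add(-71059719226, Mul(-389023, I, Pow(60145, Rational(1, 2)))) ≈ Add(-7.1060e+10, Mul(-9.5406e+7, I))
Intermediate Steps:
Mul(Add(Add(-216544, Mul(-1, -49888)), n), Add(Pow(Add(Function('O')(439, -20), -59817), Rational(1, 2)), 182662)) = Mul(Add(Add(-216544, Mul(-1, -49888)), -222367), Add(Pow(Add(Add(111, Mul(-1, 439)), -59817), Rational(1, 2)), 182662)) = Mul(Add(Add(-216544, 49888), -222367), Add(Pow(Add(Add(111, -439), -59817), Rational(1, 2)), 182662)) = Mul(Add(-166656, -222367), Add(Pow(Add(-328, -59817), Rational(1, 2)), 182662)) = Mul(-389023, Add(Pow(-60145, Rational(1, 2)), 182662)) = Mul(-389023, Add(Mul(I, Pow(60145, Rational(1, 2))), 182662)) = Mul(-389023, Add(182662, Mul(I, Pow(60145, Rational(1, 2))))) = Add(-71059719226, Mul(-389023, I, Pow(60145, Rational(1, 2))))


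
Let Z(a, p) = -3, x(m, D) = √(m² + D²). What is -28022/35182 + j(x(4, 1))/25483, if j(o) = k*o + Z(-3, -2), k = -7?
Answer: -357095086/448271453 - 7*√17/25483 ≈ -0.79774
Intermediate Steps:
x(m, D) = √(D² + m²)
j(o) = -3 - 7*o (j(o) = -7*o - 3 = -3 - 7*o)
-28022/35182 + j(x(4, 1))/25483 = -28022/35182 + (-3 - 7*√(1² + 4²))/25483 = -28022*1/35182 + (-3 - 7*√(1 + 16))*(1/25483) = -14011/17591 + (-3 - 7*√17)*(1/25483) = -14011/17591 + (-3/25483 - 7*√17/25483) = -357095086/448271453 - 7*√17/25483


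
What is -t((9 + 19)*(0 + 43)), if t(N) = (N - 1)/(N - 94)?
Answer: -401/370 ≈ -1.0838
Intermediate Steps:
t(N) = (-1 + N)/(-94 + N)
-t((9 + 19)*(0 + 43)) = -(-1 + (9 + 19)*(0 + 43))/(-94 + (9 + 19)*(0 + 43)) = -(-1 + 28*43)/(-94 + 28*43) = -(-1 + 1204)/(-94 + 1204) = -1203/1110 = -1*401/370 = -401/370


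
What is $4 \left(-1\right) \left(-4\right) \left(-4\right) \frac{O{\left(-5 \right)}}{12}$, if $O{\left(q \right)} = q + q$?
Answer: $\frac{160}{3} \approx 53.333$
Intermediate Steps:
$O{\left(q \right)} = 2 q$
$4 \left(-1\right) \left(-4\right) \left(-4\right) \frac{O{\left(-5 \right)}}{12} = 4 \left(-1\right) \left(-4\right) \left(-4\right) \frac{2 \left(-5\right)}{12} = \left(-4\right) \left(-4\right) \left(-4\right) \left(\left(-10\right) \frac{1}{12}\right) = 16 \left(-4\right) \left(- \frac{5}{6}\right) = \left(-64\right) \left(- \frac{5}{6}\right) = \frac{160}{3}$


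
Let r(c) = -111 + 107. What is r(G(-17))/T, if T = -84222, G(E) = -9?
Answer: 2/42111 ≈ 4.7494e-5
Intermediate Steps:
r(c) = -4
r(G(-17))/T = -4/(-84222) = -4*(-1/84222) = 2/42111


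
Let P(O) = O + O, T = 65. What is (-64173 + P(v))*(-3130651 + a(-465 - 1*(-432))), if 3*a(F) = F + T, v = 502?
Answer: 593278257649/3 ≈ 1.9776e+11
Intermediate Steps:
P(O) = 2*O
a(F) = 65/3 + F/3 (a(F) = (F + 65)/3 = (65 + F)/3 = 65/3 + F/3)
(-64173 + P(v))*(-3130651 + a(-465 - 1*(-432))) = (-64173 + 2*502)*(-3130651 + (65/3 + (-465 - 1*(-432))/3)) = (-64173 + 1004)*(-3130651 + (65/3 + (-465 + 432)/3)) = -63169*(-3130651 + (65/3 + (⅓)*(-33))) = -63169*(-3130651 + (65/3 - 11)) = -63169*(-3130651 + 32/3) = -63169*(-9391921/3) = 593278257649/3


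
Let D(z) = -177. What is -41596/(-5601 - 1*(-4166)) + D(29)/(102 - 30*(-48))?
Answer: 21295679/737590 ≈ 28.872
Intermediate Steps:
-41596/(-5601 - 1*(-4166)) + D(29)/(102 - 30*(-48)) = -41596/(-5601 - 1*(-4166)) - 177/(102 - 30*(-48)) = -41596/(-5601 + 4166) - 177/(102 + 1440) = -41596/(-1435) - 177/1542 = -41596*(-1/1435) - 177*1/1542 = 41596/1435 - 59/514 = 21295679/737590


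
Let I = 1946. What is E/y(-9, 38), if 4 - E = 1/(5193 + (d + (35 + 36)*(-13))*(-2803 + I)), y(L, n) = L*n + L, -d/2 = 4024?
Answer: -30773359/2700362340 ≈ -0.011396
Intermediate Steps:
d = -8048 (d = -2*4024 = -8048)
y(L, n) = L + L*n
E = 30773359/7693340 (E = 4 - 1/(5193 + (-8048 + (35 + 36)*(-13))*(-2803 + 1946)) = 4 - 1/(5193 + (-8048 + 71*(-13))*(-857)) = 4 - 1/(5193 + (-8048 - 923)*(-857)) = 4 - 1/(5193 - 8971*(-857)) = 4 - 1/(5193 + 7688147) = 4 - 1/7693340 = 30773359/7693340 ≈ 4.0000)
E/y(-9, 38) = 30773359/(7693340*((-9*(1 + 38)))) = 30773359/(7693340*((-9*39))) = (30773359/7693340)/(-351) = (30773359/7693340)*(-1/351) = -30773359/2700362340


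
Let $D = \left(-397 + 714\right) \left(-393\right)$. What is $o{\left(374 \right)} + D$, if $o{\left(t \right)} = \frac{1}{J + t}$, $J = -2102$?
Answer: $- \frac{215275969}{1728} \approx -1.2458 \cdot 10^{5}$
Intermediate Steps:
$o{\left(t \right)} = \frac{1}{-2102 + t}$
$D = -124581$ ($D = 317 \left(-393\right) = -124581$)
$o{\left(374 \right)} + D = \frac{1}{-2102 + 374} - 124581 = \frac{1}{-1728} - 124581 = - \frac{1}{1728} - 124581 = - \frac{215275969}{1728}$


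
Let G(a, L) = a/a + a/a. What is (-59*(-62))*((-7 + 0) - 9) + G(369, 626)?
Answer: -58526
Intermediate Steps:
G(a, L) = 2 (G(a, L) = 1 + 1 = 2)
(-59*(-62))*((-7 + 0) - 9) + G(369, 626) = (-59*(-62))*((-7 + 0) - 9) + 2 = 3658*(-7 - 9) + 2 = 3658*(-16) + 2 = -58528 + 2 = -58526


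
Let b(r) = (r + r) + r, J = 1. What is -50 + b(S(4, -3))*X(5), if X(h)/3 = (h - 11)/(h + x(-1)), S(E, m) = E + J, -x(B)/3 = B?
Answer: -335/4 ≈ -83.750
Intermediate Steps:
x(B) = -3*B
S(E, m) = 1 + E (S(E, m) = E + 1 = 1 + E)
b(r) = 3*r (b(r) = 2*r + r = 3*r)
X(h) = 3*(-11 + h)/(3 + h) (X(h) = 3*((h - 11)/(h - 3*(-1))) = 3*((-11 + h)/(h + 3)) = 3*((-11 + h)/(3 + h)) = 3*(-11 + h)/(3 + h))
-50 + b(S(4, -3))*X(5) = -50 + (3*(1 + 4))*(3*(-11 + 5)/(3 + 5)) = -50 + (3*5)*(3*(-6)/8) = -50 + 15*(3*(⅛)*(-6)) = -50 + 15*(-9/4) = -50 - 135/4 = -335/4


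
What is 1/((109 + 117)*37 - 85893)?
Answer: -1/77531 ≈ -1.2898e-5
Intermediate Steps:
1/((109 + 117)*37 - 85893) = 1/(226*37 - 85893) = 1/(8362 - 85893) = 1/(-77531) = -1/77531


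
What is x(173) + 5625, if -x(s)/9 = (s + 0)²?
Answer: -263736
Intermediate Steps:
x(s) = -9*s² (x(s) = -9*(s + 0)² = -9*s²)
x(173) + 5625 = -9*173² + 5625 = -9*29929 + 5625 = -269361 + 5625 = -263736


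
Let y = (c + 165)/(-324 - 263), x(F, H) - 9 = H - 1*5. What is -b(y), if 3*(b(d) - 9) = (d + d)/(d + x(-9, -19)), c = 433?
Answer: -255077/28209 ≈ -9.0424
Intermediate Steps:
x(F, H) = 4 + H (x(F, H) = 9 + (H - 1*5) = 9 + (H - 5) = 9 + (-5 + H) = 4 + H)
y = -598/587 (y = (433 + 165)/(-324 - 263) = 598/(-587) = 598*(-1/587) = -598/587 ≈ -1.0187)
b(d) = 9 + 2*d/(3*(-15 + d)) (b(d) = 9 + ((d + d)/(d + (4 - 19)))/3 = 9 + ((2*d)/(d - 15))/3 = 9 + ((2*d)/(-15 + d))/3 = 9 + (2*d/(-15 + d))/3 = 9 + 2*d/(3*(-15 + d)))
-b(y) = -(-405 + 29*(-598/587))/(3*(-15 - 598/587)) = -(-405 - 17342/587)/(3*(-9403/587)) = -(-587)*(-255077)/(3*9403*587) = -1*255077/28209 = -255077/28209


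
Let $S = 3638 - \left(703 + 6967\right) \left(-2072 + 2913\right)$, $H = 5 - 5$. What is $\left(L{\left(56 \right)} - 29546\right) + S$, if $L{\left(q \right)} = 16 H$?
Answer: $-6476378$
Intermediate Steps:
$H = 0$
$L{\left(q \right)} = 0$ ($L{\left(q \right)} = 16 \cdot 0 = 0$)
$S = -6446832$ ($S = 3638 - 7670 \cdot 841 = 3638 - 6450470 = -6446832$)
$\left(L{\left(56 \right)} - 29546\right) + S = \left(0 - 29546\right) - 6446832 = -29546 - 6446832 = -6476378$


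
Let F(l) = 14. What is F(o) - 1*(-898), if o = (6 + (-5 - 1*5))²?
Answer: 912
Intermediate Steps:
o = 16 (o = (6 + (-5 - 5))² = (6 - 10)² = (-4)² = 16)
F(o) - 1*(-898) = 14 - 1*(-898) = 14 + 898 = 912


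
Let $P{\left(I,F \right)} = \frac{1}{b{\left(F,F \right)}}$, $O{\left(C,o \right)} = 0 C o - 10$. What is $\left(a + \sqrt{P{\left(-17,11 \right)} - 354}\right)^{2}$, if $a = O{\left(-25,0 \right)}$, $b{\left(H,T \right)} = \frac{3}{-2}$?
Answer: $\frac{4 \left(15 - i \sqrt{798}\right)^{2}}{9} \approx -254.67 - 376.65 i$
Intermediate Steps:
$O{\left(C,o \right)} = -10$ ($O{\left(C,o \right)} = 0 o - 10 = 0 - 10 = -10$)
$b{\left(H,T \right)} = - \frac{3}{2}$ ($b{\left(H,T \right)} = 3 \left(- \frac{1}{2}\right) = - \frac{3}{2}$)
$P{\left(I,F \right)} = - \frac{2}{3}$ ($P{\left(I,F \right)} = \frac{1}{- \frac{3}{2}} = - \frac{2}{3}$)
$a = -10$
$\left(a + \sqrt{P{\left(-17,11 \right)} - 354}\right)^{2} = \left(-10 + \sqrt{- \frac{2}{3} - 354}\right)^{2} = \left(-10 + \sqrt{- \frac{1064}{3}}\right)^{2} = \left(-10 + \frac{2 i \sqrt{798}}{3}\right)^{2}$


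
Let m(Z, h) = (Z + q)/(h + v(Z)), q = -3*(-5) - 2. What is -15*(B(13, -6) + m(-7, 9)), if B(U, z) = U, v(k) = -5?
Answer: -435/2 ≈ -217.50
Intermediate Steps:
q = 13 (q = 15 - 2 = 13)
m(Z, h) = (13 + Z)/(-5 + h) (m(Z, h) = (Z + 13)/(h - 5) = (13 + Z)/(-5 + h))
-15*(B(13, -6) + m(-7, 9)) = -15*(13 + (13 - 7)/(-5 + 9)) = -15*(13 + 6/4) = -15*(13 + (¼)*6) = -15*(13 + 3/2) = -15*29/2 = -435/2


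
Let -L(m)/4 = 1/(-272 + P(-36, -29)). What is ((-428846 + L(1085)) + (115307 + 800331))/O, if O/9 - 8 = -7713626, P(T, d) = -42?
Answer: -38213173/5449671117 ≈ -0.0070120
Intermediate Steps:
L(m) = 2/157 (L(m) = -4/(-272 - 42) = -4/(-314) = -4*(-1/314) = 2/157)
O = -69422562 (O = 72 + 9*(-7713626) = 72 - 69422634 = -69422562)
((-428846 + L(1085)) + (115307 + 800331))/O = ((-428846 + 2/157) + (115307 + 800331))/(-69422562) = (-67328820/157 + 915638)*(-1/69422562) = (76426346/157)*(-1/69422562) = -38213173/5449671117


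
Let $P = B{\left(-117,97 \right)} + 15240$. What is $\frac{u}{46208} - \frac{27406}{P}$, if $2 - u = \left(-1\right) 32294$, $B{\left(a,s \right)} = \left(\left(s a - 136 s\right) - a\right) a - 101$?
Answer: $\frac{11438982583}{16592986672} \approx 0.68939$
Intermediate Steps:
$B{\left(a,s \right)} = -101 + a \left(- a - 136 s + a s\right)$ ($B{\left(a,s \right)} = \left(\left(a s - 136 s\right) - a\right) a - 101 = \left(\left(- 136 s + a s\right) - a\right) a - 101 = \left(- a - 136 s + a s\right) a - 101 = a \left(- a - 136 s + a s\right) - 101 = -101 + a \left(- a - 136 s + a s\right)$)
$u = 32296$ ($u = 2 - \left(-1\right) 32294 = 2 - -32294 = 2 + 32294 = 32296$)
$P = 2872747$ ($P = \left(-101 - \left(-117\right)^{2} + 97 \left(-117\right)^{2} - \left(-15912\right) 97\right) + 15240 = \left(-101 - 13689 + 97 \cdot 13689 + 1543464\right) + 15240 = \left(-101 - 13689 + 1327833 + 1543464\right) + 15240 = 2857507 + 15240 = 2872747$)
$\frac{u}{46208} - \frac{27406}{P} = \frac{32296}{46208} - \frac{27406}{2872747} = 32296 \cdot \frac{1}{46208} - \frac{27406}{2872747} = \frac{4037}{5776} - \frac{27406}{2872747} = \frac{11438982583}{16592986672}$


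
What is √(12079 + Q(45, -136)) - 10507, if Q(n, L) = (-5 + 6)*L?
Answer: -10507 + 3*√1327 ≈ -10398.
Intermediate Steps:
Q(n, L) = L (Q(n, L) = 1*L = L)
√(12079 + Q(45, -136)) - 10507 = √(12079 - 136) - 10507 = √11943 - 10507 = 3*√1327 - 10507 = -10507 + 3*√1327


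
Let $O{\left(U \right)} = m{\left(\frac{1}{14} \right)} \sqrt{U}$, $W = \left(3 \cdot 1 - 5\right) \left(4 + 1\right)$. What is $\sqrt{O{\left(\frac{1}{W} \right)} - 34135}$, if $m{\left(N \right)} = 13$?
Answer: $\frac{\sqrt{-3413500 + 130 i \sqrt{10}}}{10} \approx 0.011125 + 184.76 i$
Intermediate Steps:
$W = -10$ ($W = \left(3 - 5\right) 5 = \left(-2\right) 5 = -10$)
$O{\left(U \right)} = 13 \sqrt{U}$
$\sqrt{O{\left(\frac{1}{W} \right)} - 34135} = \sqrt{13 \sqrt{\frac{1}{-10}} - 34135} = \sqrt{13 \sqrt{- \frac{1}{10}} - 34135} = \sqrt{13 \frac{i \sqrt{10}}{10} - 34135} = \sqrt{\frac{13 i \sqrt{10}}{10} - 34135} = \sqrt{-34135 + \frac{13 i \sqrt{10}}{10}}$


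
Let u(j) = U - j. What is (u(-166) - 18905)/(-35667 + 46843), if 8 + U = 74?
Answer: -18673/11176 ≈ -1.6708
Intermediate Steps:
U = 66 (U = -8 + 74 = 66)
u(j) = 66 - j
(u(-166) - 18905)/(-35667 + 46843) = ((66 - 1*(-166)) - 18905)/(-35667 + 46843) = ((66 + 166) - 18905)/11176 = (232 - 18905)*(1/11176) = -18673*1/11176 = -18673/11176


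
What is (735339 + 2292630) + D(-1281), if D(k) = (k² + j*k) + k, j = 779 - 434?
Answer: 4225704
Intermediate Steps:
j = 345
D(k) = k² + 346*k (D(k) = (k² + 345*k) + k = k² + 346*k)
(735339 + 2292630) + D(-1281) = (735339 + 2292630) - 1281*(346 - 1281) = 3027969 - 1281*(-935) = 3027969 + 1197735 = 4225704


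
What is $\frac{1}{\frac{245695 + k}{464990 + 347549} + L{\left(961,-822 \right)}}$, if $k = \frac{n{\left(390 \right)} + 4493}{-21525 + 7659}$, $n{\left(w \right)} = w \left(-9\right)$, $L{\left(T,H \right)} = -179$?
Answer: $- \frac{11266665774}{2013326367659} \approx -0.005596$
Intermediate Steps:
$n{\left(w \right)} = - 9 w$
$k = - \frac{983}{13866}$ ($k = \frac{\left(-9\right) 390 + 4493}{-21525 + 7659} = \frac{-3510 + 4493}{-13866} = 983 \left(- \frac{1}{13866}\right) = - \frac{983}{13866} \approx -0.070893$)
$\frac{1}{\frac{245695 + k}{464990 + 347549} + L{\left(961,-822 \right)}} = \frac{1}{\frac{245695 - \frac{983}{13866}}{464990 + 347549} - 179} = \frac{1}{\frac{3406805887}{13866 \cdot 812539} - 179} = \frac{1}{\frac{3406805887}{13866} \cdot \frac{1}{812539} - 179} = \frac{1}{\frac{3406805887}{11266665774} - 179} = \frac{1}{- \frac{2013326367659}{11266665774}} = - \frac{11266665774}{2013326367659}$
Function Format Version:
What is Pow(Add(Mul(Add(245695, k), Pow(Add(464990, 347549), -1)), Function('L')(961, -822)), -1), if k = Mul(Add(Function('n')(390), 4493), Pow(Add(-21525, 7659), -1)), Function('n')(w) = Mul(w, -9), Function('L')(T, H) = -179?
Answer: Rational(-11266665774, 2013326367659) ≈ -0.0055960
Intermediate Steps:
Function('n')(w) = Mul(-9, w)
k = Rational(-983, 13866) (k = Mul(Add(Mul(-9, 390), 4493), Pow(Add(-21525, 7659), -1)) = Mul(Add(-3510, 4493), Pow(-13866, -1)) = Mul(983, Rational(-1, 13866)) = Rational(-983, 13866) ≈ -0.070893)
Pow(Add(Mul(Add(245695, k), Pow(Add(464990, 347549), -1)), Function('L')(961, -822)), -1) = Pow(Add(Mul(Add(245695, Rational(-983, 13866)), Pow(Add(464990, 347549), -1)), -179), -1) = Pow(Add(Mul(Rational(3406805887, 13866), Pow(812539, -1)), -179), -1) = Pow(Add(Mul(Rational(3406805887, 13866), Rational(1, 812539)), -179), -1) = Pow(Add(Rational(3406805887, 11266665774), -179), -1) = Pow(Rational(-2013326367659, 11266665774), -1) = Rational(-11266665774, 2013326367659)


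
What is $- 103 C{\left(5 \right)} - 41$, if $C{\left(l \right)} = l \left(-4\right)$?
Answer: $2019$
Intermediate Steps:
$C{\left(l \right)} = - 4 l$
$- 103 C{\left(5 \right)} - 41 = - 103 \left(\left(-4\right) 5\right) - 41 = \left(-103\right) \left(-20\right) - 41 = 2060 - 41 = 2019$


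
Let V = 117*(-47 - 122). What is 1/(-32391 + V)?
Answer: -1/52164 ≈ -1.9170e-5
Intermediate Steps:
V = -19773 (V = 117*(-169) = -19773)
1/(-32391 + V) = 1/(-32391 - 19773) = 1/(-52164) = -1/52164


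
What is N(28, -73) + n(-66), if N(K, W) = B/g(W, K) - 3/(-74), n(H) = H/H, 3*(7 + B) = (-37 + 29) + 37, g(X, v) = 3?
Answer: 1285/666 ≈ 1.9294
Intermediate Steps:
B = 8/3 (B = -7 + ((-37 + 29) + 37)/3 = -7 + (-8 + 37)/3 = -7 + (⅓)*29 = -7 + 29/3 = 8/3 ≈ 2.6667)
n(H) = 1
N(K, W) = 619/666 (N(K, W) = (8/3)/3 - 3/(-74) = (8/3)*(⅓) - 3*(-1/74) = 8/9 + 3/74 = 619/666)
N(28, -73) + n(-66) = 619/666 + 1 = 1285/666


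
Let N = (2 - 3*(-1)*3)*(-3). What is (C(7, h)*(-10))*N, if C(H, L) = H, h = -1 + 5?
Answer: 2310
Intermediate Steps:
h = 4
N = -33 (N = (2 + 3*3)*(-3) = (2 + 9)*(-3) = 11*(-3) = -33)
(C(7, h)*(-10))*N = (7*(-10))*(-33) = -70*(-33) = 2310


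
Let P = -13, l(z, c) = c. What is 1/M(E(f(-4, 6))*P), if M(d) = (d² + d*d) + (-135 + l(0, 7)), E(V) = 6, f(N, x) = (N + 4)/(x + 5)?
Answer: 1/12040 ≈ 8.3057e-5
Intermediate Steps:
f(N, x) = (4 + N)/(5 + x)
M(d) = -128 + 2*d² (M(d) = (d² + d*d) + (-135 + 7) = (d² + d²) - 128 = 2*d² - 128 = -128 + 2*d²)
1/M(E(f(-4, 6))*P) = 1/(-128 + 2*(6*(-13))²) = 1/(-128 + 2*(-78)²) = 1/(-128 + 2*6084) = 1/(-128 + 12168) = 1/12040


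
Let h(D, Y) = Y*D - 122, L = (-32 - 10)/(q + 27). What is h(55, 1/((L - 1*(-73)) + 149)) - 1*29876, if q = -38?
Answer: -74514427/2484 ≈ -29998.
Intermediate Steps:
L = 42/11 (L = (-32 - 10)/(-38 + 27) = -42/(-11) = -42*(-1/11) = 42/11 ≈ 3.8182)
h(D, Y) = -122 + D*Y (h(D, Y) = D*Y - 122 = -122 + D*Y)
h(55, 1/((L - 1*(-73)) + 149)) - 1*29876 = (-122 + 55/((42/11 - 1*(-73)) + 149)) - 1*29876 = (-122 + 55/((42/11 + 73) + 149)) - 29876 = (-122 + 55/(845/11 + 149)) - 29876 = (-122 + 55/(2484/11)) - 29876 = (-122 + 55*(11/2484)) - 29876 = (-122 + 605/2484) - 29876 = -302443/2484 - 29876 = -74514427/2484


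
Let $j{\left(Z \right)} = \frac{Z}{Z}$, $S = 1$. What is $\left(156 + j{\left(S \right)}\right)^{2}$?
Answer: $24649$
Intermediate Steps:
$j{\left(Z \right)} = 1$
$\left(156 + j{\left(S \right)}\right)^{2} = \left(156 + 1\right)^{2} = 157^{2} = 24649$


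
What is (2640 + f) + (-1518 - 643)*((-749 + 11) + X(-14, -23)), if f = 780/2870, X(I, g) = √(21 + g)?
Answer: 458470524/287 - 2161*I*√2 ≈ 1.5975e+6 - 3056.1*I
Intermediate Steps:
f = 78/287 (f = 780*(1/2870) = 78/287 ≈ 0.27178)
(2640 + f) + (-1518 - 643)*((-749 + 11) + X(-14, -23)) = (2640 + 78/287) + (-1518 - 643)*((-749 + 11) + √(21 - 23)) = 757758/287 - 2161*(-738 + √(-2)) = 757758/287 - 2161*(-738 + I*√2) = 757758/287 + (1594818 - 2161*I*√2) = 458470524/287 - 2161*I*√2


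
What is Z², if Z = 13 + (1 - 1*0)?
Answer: 196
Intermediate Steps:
Z = 14 (Z = 13 + (1 + 0) = 13 + 1 = 14)
Z² = 14² = 196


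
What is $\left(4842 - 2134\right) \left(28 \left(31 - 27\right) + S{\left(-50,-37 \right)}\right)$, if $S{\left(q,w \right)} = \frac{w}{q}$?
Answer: $\frac{7632498}{25} \approx 3.053 \cdot 10^{5}$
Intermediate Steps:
$\left(4842 - 2134\right) \left(28 \left(31 - 27\right) + S{\left(-50,-37 \right)}\right) = \left(4842 - 2134\right) \left(28 \left(31 - 27\right) - \frac{37}{-50}\right) = 2708 \left(28 \cdot 4 - - \frac{37}{50}\right) = 2708 \left(112 + \frac{37}{50}\right) = 2708 \cdot \frac{5637}{50} = \frac{7632498}{25}$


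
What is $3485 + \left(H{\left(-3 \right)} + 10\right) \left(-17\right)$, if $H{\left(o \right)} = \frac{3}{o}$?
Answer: $3332$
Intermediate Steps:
$3485 + \left(H{\left(-3 \right)} + 10\right) \left(-17\right) = 3485 + \left(\frac{3}{-3} + 10\right) \left(-17\right) = 3485 + \left(3 \left(- \frac{1}{3}\right) + 10\right) \left(-17\right) = 3485 + \left(-1 + 10\right) \left(-17\right) = 3485 + 9 \left(-17\right) = 3485 - 153 = 3332$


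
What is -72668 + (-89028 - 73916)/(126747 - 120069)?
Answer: -242719924/3339 ≈ -72692.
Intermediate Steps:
-72668 + (-89028 - 73916)/(126747 - 120069) = -72668 - 162944/6678 = -72668 - 162944*1/6678 = -72668 - 81472/3339 = -242719924/3339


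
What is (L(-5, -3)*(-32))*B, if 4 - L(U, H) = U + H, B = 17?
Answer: -6528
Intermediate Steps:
L(U, H) = 4 - H - U (L(U, H) = 4 - (U + H) = 4 - (H + U) = 4 + (-H - U) = 4 - H - U)
(L(-5, -3)*(-32))*B = ((4 - 1*(-3) - 1*(-5))*(-32))*17 = ((4 + 3 + 5)*(-32))*17 = (12*(-32))*17 = -384*17 = -6528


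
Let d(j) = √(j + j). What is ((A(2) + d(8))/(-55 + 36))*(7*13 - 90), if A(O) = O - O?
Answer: -4/19 ≈ -0.21053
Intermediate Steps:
d(j) = √2*√j (d(j) = √(2*j) = √2*√j)
A(O) = 0
((A(2) + d(8))/(-55 + 36))*(7*13 - 90) = ((0 + √2*√8)/(-55 + 36))*(7*13 - 90) = ((0 + √2*(2*√2))/(-19))*(91 - 90) = ((0 + 4)*(-1/19))*1 = (4*(-1/19))*1 = -4/19*1 = -4/19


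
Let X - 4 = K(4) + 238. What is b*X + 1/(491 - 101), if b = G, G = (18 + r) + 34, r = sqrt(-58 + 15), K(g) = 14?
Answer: 5191681/390 + 256*I*sqrt(43) ≈ 13312.0 + 1678.7*I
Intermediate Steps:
r = I*sqrt(43) (r = sqrt(-43) = I*sqrt(43) ≈ 6.5574*I)
X = 256 (X = 4 + (14 + 238) = 4 + 252 = 256)
G = 52 + I*sqrt(43) (G = (18 + I*sqrt(43)) + 34 = 52 + I*sqrt(43) ≈ 52.0 + 6.5574*I)
b = 52 + I*sqrt(43) ≈ 52.0 + 6.5574*I
b*X + 1/(491 - 101) = (52 + I*sqrt(43))*256 + 1/(491 - 101) = (13312 + 256*I*sqrt(43)) + 1/390 = 5191681/390 + 256*I*sqrt(43)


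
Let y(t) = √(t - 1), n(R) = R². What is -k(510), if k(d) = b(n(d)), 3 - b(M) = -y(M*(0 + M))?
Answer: -3 - √67652009999 ≈ -2.6010e+5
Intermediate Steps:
y(t) = √(-1 + t)
b(M) = 3 + √(-1 + M²) (b(M) = 3 - (-1)*√(-1 + M*(0 + M)) = 3 - (-1)*√(-1 + M*M) = 3 - (-1)*√(-1 + M²) = 3 + √(-1 + M²))
k(d) = 3 + √(-1 + d⁴) (k(d) = 3 + √(-1 + (d²)²) = 3 + √(-1 + d⁴))
-k(510) = -(3 + √(-1 + 510⁴)) = -(3 + √(-1 + 67652010000)) = -(3 + √67652009999) = -3 - √67652009999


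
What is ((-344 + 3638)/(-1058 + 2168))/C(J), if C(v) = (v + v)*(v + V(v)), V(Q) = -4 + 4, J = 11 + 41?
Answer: 549/1000480 ≈ 0.00054874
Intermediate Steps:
J = 52
V(Q) = 0
C(v) = 2*v**2 (C(v) = (v + v)*(v + 0) = (2*v)*v = 2*v**2)
((-344 + 3638)/(-1058 + 2168))/C(J) = ((-344 + 3638)/(-1058 + 2168))/((2*52**2)) = (3294/1110)/((2*2704)) = (3294*(1/1110))/5408 = (549/185)*(1/5408) = 549/1000480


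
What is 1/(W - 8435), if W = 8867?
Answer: 1/432 ≈ 0.0023148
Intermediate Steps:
1/(W - 8435) = 1/(8867 - 8435) = 1/432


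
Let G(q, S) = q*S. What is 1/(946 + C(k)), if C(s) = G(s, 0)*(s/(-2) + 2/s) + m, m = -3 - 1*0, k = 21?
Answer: 1/943 ≈ 0.0010604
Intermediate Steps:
G(q, S) = S*q
m = -3 (m = -3 + 0 = -3)
C(s) = -3 (C(s) = (0*s)*(s/(-2) + 2/s) - 3 = 0*(s*(-½) + 2/s) - 3 = 0*(-s/2 + 2/s) - 3 = 0*(2/s - s/2) - 3 = 0 - 3 = -3)
1/(946 + C(k)) = 1/(946 - 3) = 1/943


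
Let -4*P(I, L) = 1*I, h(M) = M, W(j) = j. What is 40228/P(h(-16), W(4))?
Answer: 10057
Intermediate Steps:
P(I, L) = -I/4
40228/P(h(-16), W(4)) = 40228/((-¼*(-16))) = 40228/4 = 40228*(¼) = 10057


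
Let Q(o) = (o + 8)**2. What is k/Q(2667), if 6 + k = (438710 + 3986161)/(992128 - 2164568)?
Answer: -11459511/8389540975000 ≈ -1.3659e-6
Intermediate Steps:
k = -11459511/1172440 (k = -6 + (438710 + 3986161)/(992128 - 2164568) = -6 + 4424871/(-1172440) = -6 + 4424871*(-1/1172440) = -6 - 4424871/1172440 = -11459511/1172440 ≈ -9.7741)
Q(o) = (8 + o)**2
k/Q(2667) = -11459511/(1172440*(8 + 2667)**2) = -11459511/(1172440*(2675**2)) = -11459511/1172440/7155625 = -11459511/1172440*1/7155625 = -11459511/8389540975000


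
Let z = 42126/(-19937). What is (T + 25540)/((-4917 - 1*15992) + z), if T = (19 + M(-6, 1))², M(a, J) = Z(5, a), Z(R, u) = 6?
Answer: -521651605/416904859 ≈ -1.2512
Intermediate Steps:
M(a, J) = 6
z = -42126/19937 (z = 42126*(-1/19937) = -42126/19937 ≈ -2.1130)
T = 625 (T = (19 + 6)² = 25² = 625)
(T + 25540)/((-4917 - 1*15992) + z) = (625 + 25540)/((-4917 - 1*15992) - 42126/19937) = 26165/((-4917 - 15992) - 42126/19937) = 26165/(-20909 - 42126/19937) = 26165/(-416904859/19937) = 26165*(-19937/416904859) = -521651605/416904859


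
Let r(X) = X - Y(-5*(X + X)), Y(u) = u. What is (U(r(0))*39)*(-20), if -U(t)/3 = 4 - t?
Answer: 9360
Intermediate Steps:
r(X) = 11*X (r(X) = X - (-5)*(X + X) = X - (-5)*2*X = X - (-10)*X = X + 10*X = 11*X)
U(t) = -12 + 3*t (U(t) = -3*(4 - t) = -12 + 3*t)
(U(r(0))*39)*(-20) = ((-12 + 3*(11*0))*39)*(-20) = ((-12 + 3*0)*39)*(-20) = ((-12 + 0)*39)*(-20) = -12*39*(-20) = -468*(-20) = 9360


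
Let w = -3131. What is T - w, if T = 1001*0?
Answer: 3131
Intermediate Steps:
T = 0
T - w = 0 - 1*(-3131) = 0 + 3131 = 3131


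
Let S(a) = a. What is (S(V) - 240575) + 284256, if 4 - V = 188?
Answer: 43497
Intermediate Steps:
V = -184 (V = 4 - 1*188 = 4 - 188 = -184)
(S(V) - 240575) + 284256 = (-184 - 240575) + 284256 = -240759 + 284256 = 43497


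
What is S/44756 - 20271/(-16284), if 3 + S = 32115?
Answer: 119180057/60733892 ≈ 1.9623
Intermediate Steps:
S = 32112 (S = -3 + 32115 = 32112)
S/44756 - 20271/(-16284) = 32112/44756 - 20271/(-16284) = 32112*(1/44756) - 20271*(-1/16284) = 8028/11189 + 6757/5428 = 119180057/60733892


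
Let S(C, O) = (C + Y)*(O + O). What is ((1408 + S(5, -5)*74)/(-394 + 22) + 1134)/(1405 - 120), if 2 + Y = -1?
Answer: 7032/7967 ≈ 0.88264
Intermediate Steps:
Y = -3 (Y = -2 - 1 = -3)
S(C, O) = 2*O*(-3 + C) (S(C, O) = (C - 3)*(O + O) = (-3 + C)*(2*O) = 2*O*(-3 + C))
((1408 + S(5, -5)*74)/(-394 + 22) + 1134)/(1405 - 120) = ((1408 + (2*(-5)*(-3 + 5))*74)/(-394 + 22) + 1134)/(1405 - 120) = ((1408 + (2*(-5)*2)*74)/(-372) + 1134)/1285 = ((1408 - 20*74)*(-1/372) + 1134)*(1/1285) = ((1408 - 1480)*(-1/372) + 1134)*(1/1285) = (-72*(-1/372) + 1134)*(1/1285) = (6/31 + 1134)*(1/1285) = (35160/31)*(1/1285) = 7032/7967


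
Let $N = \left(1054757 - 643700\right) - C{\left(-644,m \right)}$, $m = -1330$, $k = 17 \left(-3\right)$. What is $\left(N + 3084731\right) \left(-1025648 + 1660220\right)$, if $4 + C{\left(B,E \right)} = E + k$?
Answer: $2219208064956$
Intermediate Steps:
$k = -51$
$C{\left(B,E \right)} = -55 + E$ ($C{\left(B,E \right)} = -4 + \left(E - 51\right) = -4 + \left(-51 + E\right) = -55 + E$)
$N = 412442$ ($N = \left(1054757 - 643700\right) - \left(-55 - 1330\right) = \left(1054757 - 643700\right) - -1385 = 411057 + 1385 = 412442$)
$\left(N + 3084731\right) \left(-1025648 + 1660220\right) = \left(412442 + 3084731\right) \left(-1025648 + 1660220\right) = 3497173 \cdot 634572 = 2219208064956$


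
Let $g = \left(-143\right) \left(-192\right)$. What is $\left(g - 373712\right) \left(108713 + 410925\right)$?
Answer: $-179927775328$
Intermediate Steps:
$g = 27456$
$\left(g - 373712\right) \left(108713 + 410925\right) = \left(27456 - 373712\right) \left(108713 + 410925\right) = \left(-346256\right) 519638 = -179927775328$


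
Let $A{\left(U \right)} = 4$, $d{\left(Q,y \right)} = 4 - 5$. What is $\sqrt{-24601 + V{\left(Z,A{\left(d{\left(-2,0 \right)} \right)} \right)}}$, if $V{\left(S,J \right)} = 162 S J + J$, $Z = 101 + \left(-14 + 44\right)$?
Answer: $3 \sqrt{6699} \approx 245.54$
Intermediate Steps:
$d{\left(Q,y \right)} = -1$
$Z = 131$ ($Z = 101 + 30 = 131$)
$V{\left(S,J \right)} = J + 162 J S$ ($V{\left(S,J \right)} = 162 J S + J = J + 162 J S$)
$\sqrt{-24601 + V{\left(Z,A{\left(d{\left(-2,0 \right)} \right)} \right)}} = \sqrt{-24601 + 4 \left(1 + 162 \cdot 131\right)} = \sqrt{-24601 + 4 \left(1 + 21222\right)} = \sqrt{-24601 + 4 \cdot 21223} = \sqrt{-24601 + 84892} = \sqrt{60291} = 3 \sqrt{6699}$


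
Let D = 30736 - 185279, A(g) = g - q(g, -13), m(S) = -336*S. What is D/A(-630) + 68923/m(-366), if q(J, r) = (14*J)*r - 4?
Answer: 13475468473/7088705568 ≈ 1.9010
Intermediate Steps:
q(J, r) = -4 + 14*J*r (q(J, r) = 14*J*r - 4 = -4 + 14*J*r)
A(g) = 4 + 183*g (A(g) = g - (-4 + 14*g*(-13)) = g - (-4 - 182*g) = g + (4 + 182*g) = 4 + 183*g)
D = -154543
D/A(-630) + 68923/m(-366) = -154543/(4 + 183*(-630)) + 68923/((-336*(-366))) = -154543/(4 - 115290) + 68923/122976 = -154543/(-115286) + 68923*(1/122976) = -154543*(-1/115286) + 68923/122976 = 154543/115286 + 68923/122976 = 13475468473/7088705568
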